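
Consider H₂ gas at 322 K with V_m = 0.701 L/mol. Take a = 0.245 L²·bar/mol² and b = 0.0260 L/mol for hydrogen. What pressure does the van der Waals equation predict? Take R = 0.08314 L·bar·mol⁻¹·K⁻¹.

P = RT/(V_m − b) − a/V_m²
RT/(V_m − b) = (0.08314)(322)/(0.701 − 0.0260) = 26.771/0.67500 = 39.661 bar
a/V_m² = 0.245/(0.701)² = 0.49857 bar
P = 39.661 − 0.49857 = 39.16 bar

P ≈ 39.16 bar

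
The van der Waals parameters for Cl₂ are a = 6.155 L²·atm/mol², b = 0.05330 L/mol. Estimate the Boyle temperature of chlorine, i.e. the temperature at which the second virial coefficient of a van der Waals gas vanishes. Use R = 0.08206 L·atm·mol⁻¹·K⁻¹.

For a van der Waals gas the second virial coefficient B₂ = b − a/(RT) vanishes at T_B = a/(Rb).
T_B = 6.155/(0.08206×0.05330) = 6.155/0.0043738 = 1407 K

T_B ≈ 1407 K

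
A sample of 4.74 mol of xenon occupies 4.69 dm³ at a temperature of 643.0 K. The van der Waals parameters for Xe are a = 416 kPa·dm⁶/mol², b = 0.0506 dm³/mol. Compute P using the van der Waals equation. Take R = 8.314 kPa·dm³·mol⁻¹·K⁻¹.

P ≈ 5269 kPa

P = nRT/(V − nb) − a n²/V²
nRT/(V − nb) = (4.74)(8.314)(643.0)/(4.69 − 4.74×0.0506) = 25340/4.4502 = 5694.1 kPa
a n²/V² = (416)(4.74)²/(4.69)² = 424.92 kPa
P = 5694.1 − 424.92 = 5269 kPa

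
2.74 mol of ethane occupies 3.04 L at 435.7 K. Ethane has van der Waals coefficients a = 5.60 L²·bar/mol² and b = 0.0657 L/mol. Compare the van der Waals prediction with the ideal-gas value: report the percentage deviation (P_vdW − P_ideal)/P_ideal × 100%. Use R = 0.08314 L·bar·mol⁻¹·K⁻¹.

-7.64 %

Ideal: P_ideal = nRT/V = (2.74)(0.08314)(435.7)/3.04 = 32.6494 bar
vdW: P = nRT/(V − nb) − a n²/V² = 99.2540/2.85998 − 42.0426/9.24160 = 34.7044 − 4.54928 = 30.1551 bar
% deviation = (30.1551 − 32.6494)/32.6494 × 100% = -7.64%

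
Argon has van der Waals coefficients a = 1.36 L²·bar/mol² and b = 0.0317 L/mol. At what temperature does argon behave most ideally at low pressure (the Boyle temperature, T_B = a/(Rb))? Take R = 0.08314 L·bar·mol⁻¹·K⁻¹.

T_B ≈ 516.0 K

For a van der Waals gas the second virial coefficient B₂ = b − a/(RT) vanishes at T_B = a/(Rb).
T_B = 1.36/(0.08314×0.0317) = 1.36/0.0026355 = 516.0 K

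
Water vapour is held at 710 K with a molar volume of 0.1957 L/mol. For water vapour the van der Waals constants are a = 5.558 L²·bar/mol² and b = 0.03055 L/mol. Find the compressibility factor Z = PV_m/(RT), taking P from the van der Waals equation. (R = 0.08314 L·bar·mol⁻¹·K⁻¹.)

Z ≈ 0.7039

P = RT/(V_m − b) − a/V_m² = (0.08314)(710)/(0.1957 − 0.03055) − 5.558/(0.1957)²
  = 59.029/0.16515 − 145.12 = 357.43 − 145.12 = 212.31 bar
Z = PV_m/(RT) = (212.31)(0.1957)/((0.08314)(710)) = 41.549/59.029 = 0.7039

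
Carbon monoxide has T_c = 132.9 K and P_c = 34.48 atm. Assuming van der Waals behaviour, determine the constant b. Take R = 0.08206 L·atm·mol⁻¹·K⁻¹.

b ≈ 0.03954 L/mol

From T_c = 8a/(27Rb) and P_c = a/(27b²): b = R T_c/(8 P_c).
b = (0.08206)(132.9)/(8×34.48) = 10.906/275.84 = 0.03954 L/mol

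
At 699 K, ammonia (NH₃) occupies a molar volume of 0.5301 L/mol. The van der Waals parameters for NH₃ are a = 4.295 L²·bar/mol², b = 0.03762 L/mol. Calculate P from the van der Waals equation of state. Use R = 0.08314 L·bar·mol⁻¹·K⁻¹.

P ≈ 102.7 bar

P = RT/(V_m − b) − a/V_m²
RT/(V_m − b) = (0.08314)(699)/(0.5301 − 0.03762) = 58.115/0.49248 = 118.00 bar
a/V_m² = 4.295/(0.5301)² = 15.284 bar
P = 118.00 − 15.284 = 102.7 bar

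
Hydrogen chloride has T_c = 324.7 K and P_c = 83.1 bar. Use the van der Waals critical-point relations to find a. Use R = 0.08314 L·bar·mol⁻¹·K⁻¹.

From T_c = 8a/(27Rb) and P_c = a/(27b²): a = 27 R² T_c²/(64 P_c).
a = 27×(0.08314)²×(324.7)²/(64×83.1) = 19677/5318.4 = 3.700 L²·bar/mol²

a ≈ 3.700 L²·bar/mol²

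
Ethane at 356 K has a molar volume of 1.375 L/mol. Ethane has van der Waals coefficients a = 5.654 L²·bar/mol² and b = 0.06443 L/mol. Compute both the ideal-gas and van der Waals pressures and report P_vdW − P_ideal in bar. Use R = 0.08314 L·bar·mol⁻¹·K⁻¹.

ΔP ≈ -1.932 bar

Ideal: P_ideal = RT/V_m = (0.08314)(356)/1.375 = 21.5257 bar
vdW: P = RT/(V_m − b) − a/V_m² = 29.5978/1.31057 − 5.654/1.89063 = 22.5839 − 2.99054 = 19.5934 bar
ΔP = 19.5934 − 21.5257 = -1.932 bar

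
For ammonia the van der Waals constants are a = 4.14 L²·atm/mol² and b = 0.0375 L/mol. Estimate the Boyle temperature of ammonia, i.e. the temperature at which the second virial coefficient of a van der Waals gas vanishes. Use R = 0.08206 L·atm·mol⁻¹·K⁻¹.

For a van der Waals gas the second virial coefficient B₂ = b − a/(RT) vanishes at T_B = a/(Rb).
T_B = 4.14/(0.08206×0.0375) = 4.14/0.0030773 = 1345 K

T_B ≈ 1345 K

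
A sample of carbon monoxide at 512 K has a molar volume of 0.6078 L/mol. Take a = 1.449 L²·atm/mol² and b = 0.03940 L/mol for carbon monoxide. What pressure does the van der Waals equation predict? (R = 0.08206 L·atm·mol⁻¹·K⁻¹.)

P = RT/(V_m − b) − a/V_m²
RT/(V_m − b) = (0.08206)(512)/(0.6078 − 0.03940) = 42.015/0.56840 = 73.918 atm
a/V_m² = 1.449/(0.6078)² = 3.9224 atm
P = 73.918 − 3.9224 = 70.00 atm

P ≈ 70.00 atm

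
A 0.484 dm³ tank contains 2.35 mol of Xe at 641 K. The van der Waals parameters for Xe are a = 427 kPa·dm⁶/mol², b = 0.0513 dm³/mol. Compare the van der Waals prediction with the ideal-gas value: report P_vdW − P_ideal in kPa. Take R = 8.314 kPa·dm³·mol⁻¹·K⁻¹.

Ideal: P_ideal = nRT/V = (2.35)(8.314)(641)/0.484 = 25875.6 kPa
vdW: P = nRT/(V − nb) − a n²/V² = 12523.8/0.363445 − 2358.11/0.234256 = 34458.6 − 10066.4 = 24392.2 kPa
ΔP = 24392.2 − 25875.6 = -1483 kPa

ΔP ≈ -1483 kPa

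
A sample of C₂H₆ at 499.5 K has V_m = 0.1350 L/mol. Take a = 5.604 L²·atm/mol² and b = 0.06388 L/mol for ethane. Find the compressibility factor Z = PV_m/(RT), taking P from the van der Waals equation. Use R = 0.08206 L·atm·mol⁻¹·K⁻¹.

Z ≈ 0.8855

P = RT/(V_m − b) − a/V_m² = (0.08206)(499.5)/(0.1350 − 0.06388) − 5.604/(0.1350)²
  = 40.989/0.071120 − 307.49 = 576.34 − 307.49 = 268.85 atm
Z = PV_m/(RT) = (268.85)(0.1350)/((0.08206)(499.5)) = 36.295/40.989 = 0.8855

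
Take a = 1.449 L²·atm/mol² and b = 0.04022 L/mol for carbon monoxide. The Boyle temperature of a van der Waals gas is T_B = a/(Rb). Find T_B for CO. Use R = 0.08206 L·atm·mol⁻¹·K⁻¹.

For a van der Waals gas the second virial coefficient B₂ = b − a/(RT) vanishes at T_B = a/(Rb).
T_B = 1.449/(0.08206×0.04022) = 1.449/0.0033005 = 439.0 K

T_B ≈ 439.0 K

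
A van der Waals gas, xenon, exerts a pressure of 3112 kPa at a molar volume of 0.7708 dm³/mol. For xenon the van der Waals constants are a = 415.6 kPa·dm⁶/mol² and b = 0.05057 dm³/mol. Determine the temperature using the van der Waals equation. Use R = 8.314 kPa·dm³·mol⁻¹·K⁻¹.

T = (P + a/V_m²)(V_m − b)/R
P + a/V_m² = 3112 + 415.6/(0.7708)² = 3811.5 kPa
V_m − b = 0.7708 − 0.05057 = 0.72023 dm³/mol
T = (3811.5)(0.72023)/8.314 = 330.2 K

T ≈ 330.2 K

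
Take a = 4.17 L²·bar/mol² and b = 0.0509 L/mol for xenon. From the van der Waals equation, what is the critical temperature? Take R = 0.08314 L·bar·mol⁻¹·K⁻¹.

T_c ≈ 292.0 K

For a van der Waals gas, T_c = 8a/(27Rb).
T_c = 8×4.17/(27×0.08314×0.0509) = 33.360/0.11426 = 292.0 K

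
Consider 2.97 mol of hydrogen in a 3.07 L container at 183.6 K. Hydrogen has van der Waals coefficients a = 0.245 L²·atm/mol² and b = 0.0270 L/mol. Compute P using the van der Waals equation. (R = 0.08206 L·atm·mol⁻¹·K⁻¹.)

P ≈ 14.74 atm

P = nRT/(V − nb) − a n²/V²
nRT/(V − nb) = (2.97)(0.08206)(183.6)/(3.07 − 2.97×0.0270) = 44.747/2.9898 = 14.967 atm
a n²/V² = (0.245)(2.97)²/(3.07)² = 0.22930 atm
P = 14.967 − 0.22930 = 14.74 atm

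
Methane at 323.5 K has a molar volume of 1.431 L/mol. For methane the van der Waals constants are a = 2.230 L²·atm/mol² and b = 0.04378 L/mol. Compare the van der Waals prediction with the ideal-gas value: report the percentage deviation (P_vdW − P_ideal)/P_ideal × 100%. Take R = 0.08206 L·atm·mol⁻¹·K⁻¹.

-2.71 %

Ideal: P_ideal = RT/V_m = (0.08206)(323.5)/1.431 = 18.5510 atm
vdW: P = RT/(V_m − b) − a/V_m² = 26.5464/1.38722 − 2.230/2.04776 = 19.1364 − 1.08899 = 18.0474 atm
% deviation = (18.0474 − 18.5510)/18.5510 × 100% = -2.71%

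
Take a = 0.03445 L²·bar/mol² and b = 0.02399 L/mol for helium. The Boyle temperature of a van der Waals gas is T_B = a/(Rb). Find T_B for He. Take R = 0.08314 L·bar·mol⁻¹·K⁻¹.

T_B ≈ 17.27 K

For a van der Waals gas the second virial coefficient B₂ = b − a/(RT) vanishes at T_B = a/(Rb).
T_B = 0.03445/(0.08314×0.02399) = 0.03445/0.0019945 = 17.27 K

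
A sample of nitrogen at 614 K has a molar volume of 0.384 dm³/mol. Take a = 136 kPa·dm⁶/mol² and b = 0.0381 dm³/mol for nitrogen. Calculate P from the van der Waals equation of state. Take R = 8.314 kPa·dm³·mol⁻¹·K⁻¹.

P = RT/(V_m − b) − a/V_m²
RT/(V_m − b) = (8.314)(614)/(0.384 − 0.0381) = 5104.8/0.34590 = 14758 kPa
a/V_m² = 136/(0.384)² = 922.31 kPa
P = 14758 − 922.31 = 13836 kPa

P ≈ 13836 kPa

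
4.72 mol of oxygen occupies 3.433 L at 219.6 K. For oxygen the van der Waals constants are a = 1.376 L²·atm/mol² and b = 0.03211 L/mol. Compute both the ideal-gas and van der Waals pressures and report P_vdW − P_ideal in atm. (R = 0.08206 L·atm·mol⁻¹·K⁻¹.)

ΔP ≈ -1.457 atm

Ideal: P_ideal = nRT/V = (4.72)(0.08206)(219.6)/3.433 = 24.7760 atm
vdW: P = nRT/(V − nb) − a n²/V² = 85.0562/3.28144 − 30.6551/11.7855 = 25.9204 − 2.60109 = 23.3193 atm
ΔP = 23.3193 − 24.7760 = -1.457 atm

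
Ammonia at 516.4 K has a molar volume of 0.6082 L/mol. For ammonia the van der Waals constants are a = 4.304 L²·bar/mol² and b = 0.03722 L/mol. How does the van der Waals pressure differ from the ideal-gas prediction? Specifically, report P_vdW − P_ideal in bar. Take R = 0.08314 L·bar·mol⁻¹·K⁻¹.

ΔP ≈ -7.034 bar

Ideal: P_ideal = RT/V_m = (0.08314)(516.4)/0.6082 = 70.5911 bar
vdW: P = RT/(V_m − b) − a/V_m² = 42.9335/0.570980 − 4.304/0.369907 = 75.1927 − 11.6354 = 63.5573 bar
ΔP = 63.5573 − 70.5911 = -7.034 bar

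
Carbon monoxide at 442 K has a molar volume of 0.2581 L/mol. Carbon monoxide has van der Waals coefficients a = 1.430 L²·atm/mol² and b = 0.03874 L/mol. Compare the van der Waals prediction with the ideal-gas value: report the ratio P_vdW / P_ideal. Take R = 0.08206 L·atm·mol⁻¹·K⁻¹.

Ideal: P_ideal = RT/V_m = (0.08206)(442)/0.2581 = 140.529 atm
vdW: P = RT/(V_m − b) − a/V_m² = 36.2705/0.219360 − 1.430/0.0666156 = 165.347 − 21.4664 = 143.881 atm
Ratio = 143.881/140.529 = 1.024

P_vdW / P_ideal ≈ 1.024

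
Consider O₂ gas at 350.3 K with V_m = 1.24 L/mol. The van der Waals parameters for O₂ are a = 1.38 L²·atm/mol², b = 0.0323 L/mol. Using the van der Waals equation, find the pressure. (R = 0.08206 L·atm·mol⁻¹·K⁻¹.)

P = RT/(V_m − b) − a/V_m²
RT/(V_m − b) = (0.08206)(350.3)/(1.24 − 0.0323) = 28.746/1.2077 = 23.802 atm
a/V_m² = 1.38/(1.24)² = 0.89750 atm
P = 23.802 − 0.89750 = 22.90 atm

P ≈ 22.90 atm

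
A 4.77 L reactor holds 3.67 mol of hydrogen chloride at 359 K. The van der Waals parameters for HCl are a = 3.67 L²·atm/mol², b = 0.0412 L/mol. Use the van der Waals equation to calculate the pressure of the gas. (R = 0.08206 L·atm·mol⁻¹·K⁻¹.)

P = nRT/(V − nb) − a n²/V²
nRT/(V − nb) = (3.67)(0.08206)(359)/(4.77 − 3.67×0.0412) = 108.12/4.6188 = 23.409 atm
a n²/V² = (3.67)(3.67)²/(4.77)² = 2.1725 atm
P = 23.409 − 2.1725 = 21.24 atm

P ≈ 21.24 atm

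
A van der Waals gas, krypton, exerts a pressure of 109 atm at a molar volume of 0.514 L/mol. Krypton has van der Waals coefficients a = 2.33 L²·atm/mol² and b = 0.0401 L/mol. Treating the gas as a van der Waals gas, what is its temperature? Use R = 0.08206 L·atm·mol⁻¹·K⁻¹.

T ≈ 680.4 K

T = (P + a/V_m²)(V_m − b)/R
P + a/V_m² = 109 + 2.33/(0.514)² = 117.82 atm
V_m − b = 0.514 − 0.0401 = 0.47390 L/mol
T = (117.82)(0.47390)/0.08206 = 680.4 K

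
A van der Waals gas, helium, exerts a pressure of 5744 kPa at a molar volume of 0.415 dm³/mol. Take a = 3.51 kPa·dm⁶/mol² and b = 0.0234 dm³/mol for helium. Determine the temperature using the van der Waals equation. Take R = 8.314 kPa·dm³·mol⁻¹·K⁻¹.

T ≈ 271.5 K

T = (P + a/V_m²)(V_m − b)/R
P + a/V_m² = 5744 + 3.51/(0.415)² = 5764.4 kPa
V_m − b = 0.415 − 0.0234 = 0.39160 dm³/mol
T = (5764.4)(0.39160)/8.314 = 271.5 K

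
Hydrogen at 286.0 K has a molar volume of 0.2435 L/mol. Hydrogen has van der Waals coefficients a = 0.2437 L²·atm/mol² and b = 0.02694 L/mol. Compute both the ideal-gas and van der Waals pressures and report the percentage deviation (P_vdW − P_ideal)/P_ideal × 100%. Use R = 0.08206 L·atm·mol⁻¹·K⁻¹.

8.18 %

Ideal: P_ideal = RT/V_m = (0.08206)(286.0)/0.2435 = 96.3826 atm
vdW: P = RT/(V_m − b) − a/V_m² = 23.4692/0.216560 − 0.2437/0.0592923 = 108.373 − 4.11015 = 104.263 atm
% deviation = (104.263 − 96.3826)/96.3826 × 100% = 8.18%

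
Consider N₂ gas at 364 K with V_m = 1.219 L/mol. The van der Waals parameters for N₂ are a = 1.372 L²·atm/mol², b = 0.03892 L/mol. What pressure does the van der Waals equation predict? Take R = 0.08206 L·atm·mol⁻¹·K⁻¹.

P ≈ 24.39 atm

P = RT/(V_m − b) − a/V_m²
RT/(V_m − b) = (0.08206)(364)/(1.219 − 0.03892) = 29.870/1.1801 = 25.311 atm
a/V_m² = 1.372/(1.219)² = 0.92331 atm
P = 25.311 − 0.92331 = 24.39 atm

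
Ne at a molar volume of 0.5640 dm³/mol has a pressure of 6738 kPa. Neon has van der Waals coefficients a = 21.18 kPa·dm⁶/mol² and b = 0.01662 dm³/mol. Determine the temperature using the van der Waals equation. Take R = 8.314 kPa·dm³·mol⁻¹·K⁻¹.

T ≈ 448.0 K

T = (P + a/V_m²)(V_m − b)/R
P + a/V_m² = 6738 + 21.18/(0.5640)² = 6804.6 kPa
V_m − b = 0.5640 − 0.01662 = 0.54738 dm³/mol
T = (6804.6)(0.54738)/8.314 = 448.0 K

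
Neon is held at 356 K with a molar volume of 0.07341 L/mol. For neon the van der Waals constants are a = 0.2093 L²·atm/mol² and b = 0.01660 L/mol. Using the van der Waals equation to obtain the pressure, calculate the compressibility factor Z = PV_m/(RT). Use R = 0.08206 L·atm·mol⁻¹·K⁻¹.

P = RT/(V_m − b) − a/V_m² = (0.08206)(356)/(0.07341 − 0.01660) − 0.2093/(0.07341)²
  = 29.213/0.056810 − 38.838 = 514.22 − 38.838 = 475.38 atm
Z = PV_m/(RT) = (475.38)(0.07341)/((0.08206)(356)) = 34.898/29.213 = 1.195

Z ≈ 1.195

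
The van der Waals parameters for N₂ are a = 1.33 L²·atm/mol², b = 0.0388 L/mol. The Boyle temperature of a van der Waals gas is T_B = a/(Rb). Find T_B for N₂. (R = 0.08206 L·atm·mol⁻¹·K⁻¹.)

For a van der Waals gas the second virial coefficient B₂ = b − a/(RT) vanishes at T_B = a/(Rb).
T_B = 1.33/(0.08206×0.0388) = 1.33/0.0031839 = 417.7 K

T_B ≈ 417.7 K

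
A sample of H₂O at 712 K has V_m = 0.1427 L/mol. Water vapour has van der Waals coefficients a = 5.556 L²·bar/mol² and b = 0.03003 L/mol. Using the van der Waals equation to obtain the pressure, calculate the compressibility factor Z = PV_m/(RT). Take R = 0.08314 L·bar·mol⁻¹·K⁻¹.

P = RT/(V_m − b) − a/V_m² = (0.08314)(712)/(0.1427 − 0.03003) − 5.556/(0.1427)²
  = 59.196/0.11267 − 272.84 = 525.39 − 272.84 = 252.55 bar
Z = PV_m/(RT) = (252.55)(0.1427)/((0.08314)(712)) = 36.039/59.196 = 0.6088

Z ≈ 0.6088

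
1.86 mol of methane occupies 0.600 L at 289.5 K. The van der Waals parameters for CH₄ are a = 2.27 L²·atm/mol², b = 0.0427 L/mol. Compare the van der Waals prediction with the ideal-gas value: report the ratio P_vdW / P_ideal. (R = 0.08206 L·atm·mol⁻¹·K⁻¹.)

P_vdW / P_ideal ≈ 0.8563

Ideal: P_ideal = nRT/V = (1.86)(0.08206)(289.5)/0.600 = 73.6447 atm
vdW: P = nRT/(V − nb) − a n²/V² = 44.1868/0.520578 − 7.85329/0.360000 = 84.8803 − 21.8147 = 63.0656 atm
Ratio = 63.0656/73.6447 = 0.8563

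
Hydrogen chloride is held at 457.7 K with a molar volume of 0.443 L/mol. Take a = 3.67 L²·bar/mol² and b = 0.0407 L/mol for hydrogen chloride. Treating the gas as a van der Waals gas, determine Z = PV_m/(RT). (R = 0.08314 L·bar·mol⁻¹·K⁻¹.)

Z ≈ 0.8835

P = RT/(V_m − b) − a/V_m² = (0.08314)(457.7)/(0.443 − 0.0407) − 3.67/(0.443)²
  = 38.053/0.40230 − 18.701 = 94.589 − 18.701 = 75.888 bar
Z = PV_m/(RT) = (75.888)(0.443)/((0.08314)(457.7)) = 33.618/38.053 = 0.8835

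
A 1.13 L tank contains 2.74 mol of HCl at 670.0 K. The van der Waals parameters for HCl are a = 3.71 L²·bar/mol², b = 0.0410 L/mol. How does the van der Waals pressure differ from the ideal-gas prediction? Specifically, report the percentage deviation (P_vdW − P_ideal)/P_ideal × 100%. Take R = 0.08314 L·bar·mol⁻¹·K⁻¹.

-5.11 %

Ideal: P_ideal = nRT/V = (2.74)(0.08314)(670.0)/1.13 = 135.069 bar
vdW: P = nRT/(V − nb) − a n²/V² = 152.628/1.01766 − 27.8532/1.27690 = 149.979 − 21.8131 = 128.166 bar
% deviation = (128.166 − 135.069)/135.069 × 100% = -5.11%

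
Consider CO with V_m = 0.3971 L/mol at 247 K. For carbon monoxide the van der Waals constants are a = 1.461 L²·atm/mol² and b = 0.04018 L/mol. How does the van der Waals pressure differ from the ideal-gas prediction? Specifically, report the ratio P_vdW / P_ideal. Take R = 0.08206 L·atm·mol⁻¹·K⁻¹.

Ideal: P_ideal = RT/V_m = (0.08206)(247)/0.3971 = 51.0421 atm
vdW: P = RT/(V_m − b) − a/V_m² = 20.2688/0.356920 − 1.461/0.157688 = 56.7881 − 9.26513 = 47.5230 atm
Ratio = 47.5230/51.0421 = 0.9311

P_vdW / P_ideal ≈ 0.9311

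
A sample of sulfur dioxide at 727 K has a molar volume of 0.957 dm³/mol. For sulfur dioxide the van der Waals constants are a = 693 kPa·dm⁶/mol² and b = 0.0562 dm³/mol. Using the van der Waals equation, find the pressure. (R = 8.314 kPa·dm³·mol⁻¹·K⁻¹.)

P ≈ 5953 kPa

P = RT/(V_m − b) − a/V_m²
RT/(V_m − b) = (8.314)(727)/(0.957 − 0.0562) = 6044.3/0.90080 = 6709.9 kPa
a/V_m² = 693/(0.957)² = 756.67 kPa
P = 6709.9 − 756.67 = 5953 kPa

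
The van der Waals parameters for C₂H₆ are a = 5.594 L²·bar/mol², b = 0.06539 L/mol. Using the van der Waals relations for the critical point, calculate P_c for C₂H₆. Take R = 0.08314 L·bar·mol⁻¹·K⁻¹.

For a van der Waals gas, P_c = a/(27b²).
P_c = 5.594/(27×(0.06539)²) = 5.594/0.11545 = 48.45 bar

P_c ≈ 48.45 bar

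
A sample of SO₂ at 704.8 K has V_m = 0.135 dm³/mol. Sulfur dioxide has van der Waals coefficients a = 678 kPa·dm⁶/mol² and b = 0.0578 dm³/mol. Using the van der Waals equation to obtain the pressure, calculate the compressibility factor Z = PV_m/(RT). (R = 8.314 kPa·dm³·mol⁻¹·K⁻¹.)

Z ≈ 0.8916

P = RT/(V_m − b) − a/V_m² = (8.314)(704.8)/(0.135 − 0.0578) − 678/(0.135)²
  = 5859.7/0.077200 − 37202 = 75903 − 37202 = 38701 kPa
Z = PV_m/(RT) = (38701)(0.135)/((8.314)(704.8)) = 5224.6/5859.7 = 0.8916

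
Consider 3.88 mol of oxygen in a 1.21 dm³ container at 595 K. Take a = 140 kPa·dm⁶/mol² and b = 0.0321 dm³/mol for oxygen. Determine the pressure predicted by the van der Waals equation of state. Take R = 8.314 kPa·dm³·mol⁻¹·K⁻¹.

P ≈ 16243 kPa

P = nRT/(V − nb) − a n²/V²
nRT/(V − nb) = (3.88)(8.314)(595)/(1.21 − 3.88×0.0321) = 19194/1.0855 = 17682 kPa
a n²/V² = (140)(3.88)²/(1.21)² = 1439.5 kPa
P = 17682 − 1439.5 = 16243 kPa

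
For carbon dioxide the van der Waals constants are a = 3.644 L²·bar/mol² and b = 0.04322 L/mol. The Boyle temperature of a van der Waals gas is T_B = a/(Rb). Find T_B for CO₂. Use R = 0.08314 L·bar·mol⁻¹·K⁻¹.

For a van der Waals gas the second virial coefficient B₂ = b − a/(RT) vanishes at T_B = a/(Rb).
T_B = 3.644/(0.08314×0.04322) = 3.644/0.0035933 = 1014 K

T_B ≈ 1014 K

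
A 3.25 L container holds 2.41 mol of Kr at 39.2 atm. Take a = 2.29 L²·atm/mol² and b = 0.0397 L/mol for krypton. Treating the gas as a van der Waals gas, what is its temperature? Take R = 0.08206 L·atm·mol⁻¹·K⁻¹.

T = (P + a n²/V²)(V − nb)/(nR)
P + a n²/V² = 39.2 + (2.29)(2.41)²/(3.25)² = 40.459 atm
V − nb = 3.25 − (2.41)(0.0397) = 3.1543 L
T = (40.459)(3.1543)/((2.41)(0.08206)) = 645.3 K

T ≈ 645.3 K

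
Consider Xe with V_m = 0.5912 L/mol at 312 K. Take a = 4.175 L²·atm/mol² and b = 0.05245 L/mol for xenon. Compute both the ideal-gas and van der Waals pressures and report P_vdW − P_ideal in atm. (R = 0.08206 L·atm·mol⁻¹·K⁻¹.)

Ideal: P_ideal = RT/V_m = (0.08206)(312)/0.5912 = 43.3064 atm
vdW: P = RT/(V_m − b) − a/V_m² = 25.6027/0.538750 − 4.175/0.349517 = 47.5224 − 11.9451 = 35.5773 atm
ΔP = 35.5773 − 43.3064 = -7.729 atm

ΔP ≈ -7.729 atm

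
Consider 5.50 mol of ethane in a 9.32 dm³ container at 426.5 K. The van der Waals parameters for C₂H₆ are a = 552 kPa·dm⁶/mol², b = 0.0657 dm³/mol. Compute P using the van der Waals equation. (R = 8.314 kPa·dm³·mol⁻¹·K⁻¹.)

P = nRT/(V − nb) − a n²/V²
nRT/(V − nb) = (5.50)(8.314)(426.5)/(9.32 − 5.50×0.0657) = 19503/8.9587 = 2177.0 kPa
a n²/V² = (552)(5.50)²/(9.32)² = 192.24 kPa
P = 2177.0 − 192.24 = 1985 kPa

P ≈ 1985 kPa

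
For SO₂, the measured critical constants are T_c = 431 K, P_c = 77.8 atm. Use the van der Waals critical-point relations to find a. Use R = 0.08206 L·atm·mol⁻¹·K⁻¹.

From T_c = 8a/(27Rb) and P_c = a/(27b²): a = 27 R² T_c²/(64 P_c).
a = 27×(0.08206)²×(431)²/(64×77.8) = 33774/4979.2 = 6.783 L²·atm/mol²

a ≈ 6.783 L²·atm/mol²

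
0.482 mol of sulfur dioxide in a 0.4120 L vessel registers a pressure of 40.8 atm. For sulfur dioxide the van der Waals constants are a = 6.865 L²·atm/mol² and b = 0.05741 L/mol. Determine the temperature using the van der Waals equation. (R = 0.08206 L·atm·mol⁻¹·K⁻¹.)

T ≈ 487.7 K

T = (P + a n²/V²)(V − nb)/(nR)
P + a n²/V² = 40.8 + (6.865)(0.482)²/(0.4120)² = 50.196 atm
V − nb = 0.4120 − (0.482)(0.05741) = 0.38433 L
T = (50.196)(0.38433)/((0.482)(0.08206)) = 487.7 K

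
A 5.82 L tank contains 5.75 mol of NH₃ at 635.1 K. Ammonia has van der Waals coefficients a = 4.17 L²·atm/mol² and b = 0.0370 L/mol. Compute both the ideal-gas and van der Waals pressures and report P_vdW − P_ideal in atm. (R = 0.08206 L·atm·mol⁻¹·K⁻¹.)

ΔP ≈ -2.117 atm

Ideal: P_ideal = nRT/V = (5.75)(0.08206)(635.1)/5.82 = 51.4895 atm
vdW: P = nRT/(V − nb) − a n²/V² = 299.669/5.60725 − 137.871/33.8724 = 53.4431 − 4.07031 = 49.3728 atm
ΔP = 49.3728 − 51.4895 = -2.117 atm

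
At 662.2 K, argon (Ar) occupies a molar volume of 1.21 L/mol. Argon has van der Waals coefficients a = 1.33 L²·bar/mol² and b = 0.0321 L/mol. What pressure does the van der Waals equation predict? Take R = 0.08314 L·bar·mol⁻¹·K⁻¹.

P = RT/(V_m − b) − a/V_m²
RT/(V_m − b) = (0.08314)(662.2)/(1.21 − 0.0321) = 55.055/1.1779 = 46.740 bar
a/V_m² = 1.33/(1.21)² = 0.90841 bar
P = 46.740 − 0.90841 = 45.83 bar

P ≈ 45.83 bar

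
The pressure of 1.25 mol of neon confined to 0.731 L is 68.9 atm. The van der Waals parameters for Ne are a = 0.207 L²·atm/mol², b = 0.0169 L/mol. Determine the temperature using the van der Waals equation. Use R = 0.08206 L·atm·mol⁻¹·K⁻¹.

T = (P + a n²/V²)(V − nb)/(nR)
P + a n²/V² = 68.9 + (0.207)(1.25)²/(0.731)² = 69.505 atm
V − nb = 0.731 − (1.25)(0.0169) = 0.70988 L
T = (69.505)(0.70988)/((1.25)(0.08206)) = 481.0 K

T ≈ 481.0 K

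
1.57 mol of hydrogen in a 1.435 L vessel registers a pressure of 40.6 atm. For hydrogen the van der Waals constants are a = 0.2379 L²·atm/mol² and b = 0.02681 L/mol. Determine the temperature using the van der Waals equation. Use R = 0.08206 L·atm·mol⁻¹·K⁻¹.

T = (P + a n²/V²)(V − nb)/(nR)
P + a n²/V² = 40.6 + (0.2379)(1.57)²/(1.435)² = 40.885 atm
V − nb = 1.435 − (1.57)(0.02681) = 1.3929 L
T = (40.885)(1.3929)/((1.57)(0.08206)) = 442.0 K

T ≈ 442.0 K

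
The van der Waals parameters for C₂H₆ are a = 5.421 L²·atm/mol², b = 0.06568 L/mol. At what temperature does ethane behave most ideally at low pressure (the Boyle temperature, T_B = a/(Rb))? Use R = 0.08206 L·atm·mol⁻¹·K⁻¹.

T_B ≈ 1006 K

For a van der Waals gas the second virial coefficient B₂ = b − a/(RT) vanishes at T_B = a/(Rb).
T_B = 5.421/(0.08206×0.06568) = 5.421/0.0053897 = 1006 K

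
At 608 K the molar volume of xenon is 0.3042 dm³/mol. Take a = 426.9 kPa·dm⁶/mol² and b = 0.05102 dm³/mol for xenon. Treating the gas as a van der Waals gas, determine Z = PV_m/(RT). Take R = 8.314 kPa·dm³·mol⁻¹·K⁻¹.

Z ≈ 0.9239

P = RT/(V_m − b) − a/V_m² = (8.314)(608)/(0.3042 − 0.05102) − 426.9/(0.3042)²
  = 5054.9/0.25318 − 4613.3 = 19966 − 4613.3 = 15353 kPa
Z = PV_m/(RT) = (15353)(0.3042)/((8.314)(608)) = 4670.4/5054.9 = 0.9239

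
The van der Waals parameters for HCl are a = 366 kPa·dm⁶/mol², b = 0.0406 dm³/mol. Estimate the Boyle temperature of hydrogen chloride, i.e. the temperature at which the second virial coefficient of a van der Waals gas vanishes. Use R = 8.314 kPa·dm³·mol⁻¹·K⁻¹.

For a van der Waals gas the second virial coefficient B₂ = b − a/(RT) vanishes at T_B = a/(Rb).
T_B = 366/(8.314×0.0406) = 366/0.33755 = 1084 K

T_B ≈ 1084 K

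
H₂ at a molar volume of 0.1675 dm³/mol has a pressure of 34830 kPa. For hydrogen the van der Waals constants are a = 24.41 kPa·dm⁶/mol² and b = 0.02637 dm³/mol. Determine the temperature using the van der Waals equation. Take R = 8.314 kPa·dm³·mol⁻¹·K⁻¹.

T = (P + a/V_m²)(V_m − b)/R
P + a/V_m² = 34830 + 24.41/(0.1675)² = 35700 kPa
V_m − b = 0.1675 − 0.02637 = 0.14113 dm³/mol
T = (35700)(0.14113)/8.314 = 606.0 K

T ≈ 606.0 K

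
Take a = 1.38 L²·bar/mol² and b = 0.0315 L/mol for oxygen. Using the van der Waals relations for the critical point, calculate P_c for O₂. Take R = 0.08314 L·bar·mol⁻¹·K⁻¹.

P_c ≈ 51.51 bar

For a van der Waals gas, P_c = a/(27b²).
P_c = 1.38/(27×(0.0315)²) = 1.38/0.026791 = 51.51 bar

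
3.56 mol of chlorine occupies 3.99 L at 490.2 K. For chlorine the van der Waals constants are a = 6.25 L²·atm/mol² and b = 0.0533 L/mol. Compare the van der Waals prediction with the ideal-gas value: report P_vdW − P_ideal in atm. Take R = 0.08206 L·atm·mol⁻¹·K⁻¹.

ΔP ≈ -3.183 atm

Ideal: P_ideal = nRT/V = (3.56)(0.08206)(490.2)/3.99 = 35.8907 atm
vdW: P = nRT/(V − nb) − a n²/V² = 143.204/3.80025 − 79.2100/15.9201 = 37.6828 − 4.97547 = 32.7073 atm
ΔP = 32.7073 − 35.8907 = -3.183 atm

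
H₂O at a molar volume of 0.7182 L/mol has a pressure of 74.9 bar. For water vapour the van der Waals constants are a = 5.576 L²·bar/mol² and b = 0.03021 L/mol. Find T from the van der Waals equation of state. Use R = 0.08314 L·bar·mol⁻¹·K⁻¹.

T = (P + a/V_m²)(V_m − b)/R
P + a/V_m² = 74.9 + 5.576/(0.7182)² = 85.710 bar
V_m − b = 0.7182 − 0.03021 = 0.68799 L/mol
T = (85.710)(0.68799)/0.08314 = 709.3 K

T ≈ 709.3 K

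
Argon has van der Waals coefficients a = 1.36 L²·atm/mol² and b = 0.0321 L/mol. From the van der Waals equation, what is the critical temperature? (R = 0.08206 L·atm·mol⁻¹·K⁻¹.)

T_c ≈ 153.0 K

For a van der Waals gas, T_c = 8a/(27Rb).
T_c = 8×1.36/(27×0.08206×0.0321) = 10.880/0.071121 = 153.0 K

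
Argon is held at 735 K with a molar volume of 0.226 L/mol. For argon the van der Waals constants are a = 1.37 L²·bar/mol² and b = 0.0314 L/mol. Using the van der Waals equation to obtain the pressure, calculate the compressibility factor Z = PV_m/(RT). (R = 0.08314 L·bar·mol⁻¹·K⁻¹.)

Z ≈ 1.062

P = RT/(V_m − b) − a/V_m² = (0.08314)(735)/(0.226 − 0.0314) − 1.37/(0.226)²
  = 61.108/0.19460 − 26.823 = 314.02 − 26.823 = 287.20 bar
Z = PV_m/(RT) = (287.20)(0.226)/((0.08314)(735)) = 64.907/61.108 = 1.062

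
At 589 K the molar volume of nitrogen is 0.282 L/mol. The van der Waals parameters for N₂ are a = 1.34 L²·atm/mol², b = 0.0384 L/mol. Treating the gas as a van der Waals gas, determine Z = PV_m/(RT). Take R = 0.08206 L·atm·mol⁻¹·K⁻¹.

P = RT/(V_m − b) − a/V_m² = (0.08206)(589)/(0.282 − 0.0384) − 1.34/(0.282)²
  = 48.333/0.24360 − 16.850 = 198.41 − 16.850 = 181.56 atm
Z = PV_m/(RT) = (181.56)(0.282)/((0.08206)(589)) = 51.200/48.333 = 1.059

Z ≈ 1.059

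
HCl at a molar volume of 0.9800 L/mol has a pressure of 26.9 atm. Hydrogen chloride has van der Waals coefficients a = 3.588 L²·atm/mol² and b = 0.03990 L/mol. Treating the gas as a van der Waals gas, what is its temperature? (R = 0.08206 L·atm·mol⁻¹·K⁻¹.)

T ≈ 351.0 K

T = (P + a/V_m²)(V_m − b)/R
P + a/V_m² = 26.9 + 3.588/(0.9800)² = 30.636 atm
V_m − b = 0.9800 − 0.03990 = 0.94010 L/mol
T = (30.636)(0.94010)/0.08206 = 351.0 K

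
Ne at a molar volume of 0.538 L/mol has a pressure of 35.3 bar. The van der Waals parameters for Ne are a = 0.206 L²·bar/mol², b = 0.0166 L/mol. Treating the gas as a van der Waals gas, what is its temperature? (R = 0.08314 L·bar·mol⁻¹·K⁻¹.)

T ≈ 225.8 K

T = (P + a/V_m²)(V_m − b)/R
P + a/V_m² = 35.3 + 0.206/(0.538)² = 36.012 bar
V_m − b = 0.538 − 0.0166 = 0.52140 L/mol
T = (36.012)(0.52140)/0.08314 = 225.8 K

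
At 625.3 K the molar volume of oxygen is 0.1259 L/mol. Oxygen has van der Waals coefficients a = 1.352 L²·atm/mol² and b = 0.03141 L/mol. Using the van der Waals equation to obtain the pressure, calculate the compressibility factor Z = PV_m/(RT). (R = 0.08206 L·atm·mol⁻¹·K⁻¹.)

P = RT/(V_m − b) − a/V_m² = (0.08206)(625.3)/(0.1259 − 0.03141) − 1.352/(0.1259)²
  = 51.312/0.094490 − 85.295 = 543.04 − 85.295 = 457.75 atm
Z = PV_m/(RT) = (457.75)(0.1259)/((0.08206)(625.3)) = 57.631/51.312 = 1.123

Z ≈ 1.123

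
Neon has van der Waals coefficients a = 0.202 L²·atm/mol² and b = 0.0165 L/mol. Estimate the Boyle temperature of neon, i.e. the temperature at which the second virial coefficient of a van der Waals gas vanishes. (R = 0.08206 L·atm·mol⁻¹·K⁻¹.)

T_B ≈ 149.2 K

For a van der Waals gas the second virial coefficient B₂ = b − a/(RT) vanishes at T_B = a/(Rb).
T_B = 0.202/(0.08206×0.0165) = 0.202/0.0013540 = 149.2 K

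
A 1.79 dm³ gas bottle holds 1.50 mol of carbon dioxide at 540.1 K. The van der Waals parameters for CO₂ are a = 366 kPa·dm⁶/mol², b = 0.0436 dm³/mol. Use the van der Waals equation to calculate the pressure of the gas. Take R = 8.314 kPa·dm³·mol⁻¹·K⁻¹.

P = nRT/(V − nb) − a n²/V²
nRT/(V − nb) = (1.50)(8.314)(540.1)/(1.79 − 1.50×0.0436) = 6735.6/1.7246 = 3905.6 kPa
a n²/V² = (366)(1.50)²/(1.79)² = 257.01 kPa
P = 3905.6 − 257.01 = 3649 kPa

P ≈ 3649 kPa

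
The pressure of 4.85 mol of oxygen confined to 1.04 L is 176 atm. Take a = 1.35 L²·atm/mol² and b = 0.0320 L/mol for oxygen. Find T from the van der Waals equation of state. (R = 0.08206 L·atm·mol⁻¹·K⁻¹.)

T = (P + a n²/V²)(V − nb)/(nR)
P + a n²/V² = 176 + (1.35)(4.85)²/(1.04)² = 205.36 atm
V − nb = 1.04 − (4.85)(0.0320) = 0.88480 L
T = (205.36)(0.88480)/((4.85)(0.08206)) = 456.5 K

T ≈ 456.5 K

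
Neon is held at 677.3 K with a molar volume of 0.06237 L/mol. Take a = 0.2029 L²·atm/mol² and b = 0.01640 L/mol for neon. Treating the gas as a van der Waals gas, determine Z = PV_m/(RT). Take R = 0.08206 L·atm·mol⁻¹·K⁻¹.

P = RT/(V_m − b) − a/V_m² = (0.08206)(677.3)/(0.06237 − 0.01640) − 0.2029/(0.06237)²
  = 55.579/0.045970 − 52.159 = 1209.0 − 52.159 = 1156.8 atm
Z = PV_m/(RT) = (1156.8)(0.06237)/((0.08206)(677.3)) = 72.150/55.579 = 1.298

Z ≈ 1.298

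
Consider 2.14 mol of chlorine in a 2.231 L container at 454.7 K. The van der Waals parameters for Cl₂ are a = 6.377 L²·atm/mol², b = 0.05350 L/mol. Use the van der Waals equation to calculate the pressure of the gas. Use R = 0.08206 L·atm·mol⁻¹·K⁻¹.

P = nRT/(V − nb) − a n²/V²
nRT/(V − nb) = (2.14)(0.08206)(454.7)/(2.231 − 2.14×0.05350) = 79.849/2.1165 = 37.727 atm
a n²/V² = (6.377)(2.14)²/(2.231)² = 5.8674 atm
P = 37.727 − 5.8674 = 31.86 atm

P ≈ 31.86 atm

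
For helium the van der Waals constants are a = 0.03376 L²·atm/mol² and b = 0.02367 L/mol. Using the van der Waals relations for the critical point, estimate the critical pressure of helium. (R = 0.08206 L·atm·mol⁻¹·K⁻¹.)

P_c ≈ 2.232 atm

For a van der Waals gas, P_c = a/(27b²).
P_c = 0.03376/(27×(0.02367)²) = 0.03376/0.015127 = 2.232 atm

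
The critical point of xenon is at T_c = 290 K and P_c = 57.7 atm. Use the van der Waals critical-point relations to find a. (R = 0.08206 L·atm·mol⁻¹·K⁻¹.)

From T_c = 8a/(27Rb) and P_c = a/(27b²): a = 27 R² T_c²/(64 P_c).
a = 27×(0.08206)²×(290)²/(64×57.7) = 15291/3692.8 = 4.141 L²·atm/mol²

a ≈ 4.141 L²·atm/mol²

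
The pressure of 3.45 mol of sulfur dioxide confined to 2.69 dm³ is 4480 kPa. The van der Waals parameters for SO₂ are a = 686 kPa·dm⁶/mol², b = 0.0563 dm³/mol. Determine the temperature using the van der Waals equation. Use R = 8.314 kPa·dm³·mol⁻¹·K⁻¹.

T = (P + a n²/V²)(V − nb)/(nR)
P + a n²/V² = 4480 + (686)(3.45)²/(2.69)² = 5608.4 kPa
V − nb = 2.69 − (3.45)(0.0563) = 2.4958 dm³
T = (5608.4)(2.4958)/((3.45)(8.314)) = 488.0 K

T ≈ 488.0 K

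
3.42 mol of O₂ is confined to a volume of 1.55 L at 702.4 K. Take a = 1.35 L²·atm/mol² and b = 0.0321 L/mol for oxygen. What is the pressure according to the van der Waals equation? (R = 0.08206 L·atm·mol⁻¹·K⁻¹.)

P ≈ 130.3 atm

P = nRT/(V − nb) − a n²/V²
nRT/(V − nb) = (3.42)(0.08206)(702.4)/(1.55 − 3.42×0.0321) = 197.13/1.4402 = 136.88 atm
a n²/V² = (1.35)(3.42)²/(1.55)² = 6.5724 atm
P = 136.88 − 6.5724 = 130.3 atm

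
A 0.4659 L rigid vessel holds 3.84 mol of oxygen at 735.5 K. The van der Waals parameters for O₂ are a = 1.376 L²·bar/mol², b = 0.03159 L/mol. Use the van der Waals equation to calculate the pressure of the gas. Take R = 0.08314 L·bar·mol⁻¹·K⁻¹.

P = nRT/(V − nb) − a n²/V²
nRT/(V − nb) = (3.84)(0.08314)(735.5)/(0.4659 − 3.84×0.03159) = 234.81/0.34459 = 681.42 bar
a n²/V² = (1.376)(3.84)²/(0.4659)² = 93.475 bar
P = 681.42 − 93.475 = 587.9 bar

P ≈ 587.9 bar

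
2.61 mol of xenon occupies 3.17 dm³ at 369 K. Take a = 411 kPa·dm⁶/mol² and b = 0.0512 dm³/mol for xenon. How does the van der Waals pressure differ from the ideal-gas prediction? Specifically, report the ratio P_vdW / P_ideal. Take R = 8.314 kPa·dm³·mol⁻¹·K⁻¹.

P_vdW / P_ideal ≈ 0.9337

Ideal: P_ideal = nRT/V = (2.61)(8.314)(369)/3.17 = 2525.91 kPa
vdW: P = nRT/(V − nb) − a n²/V² = 8007.13/3.03637 − 2799.77/10.0489 = 2637.07 − 278.615 = 2358.46 kPa
Ratio = 2358.46/2525.91 = 0.9337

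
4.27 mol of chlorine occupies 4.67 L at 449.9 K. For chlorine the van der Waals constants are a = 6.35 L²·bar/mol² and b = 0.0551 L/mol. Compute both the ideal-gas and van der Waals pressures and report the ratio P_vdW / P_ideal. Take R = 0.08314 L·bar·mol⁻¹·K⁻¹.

P_vdW / P_ideal ≈ 0.8978

Ideal: P_ideal = nRT/V = (4.27)(0.08314)(449.9)/4.67 = 34.2009 bar
vdW: P = nRT/(V − nb) − a n²/V² = 159.718/4.43472 − 115.779/21.8089 = 36.0154 − 5.30880 = 30.7066 bar
Ratio = 30.7066/34.2009 = 0.8978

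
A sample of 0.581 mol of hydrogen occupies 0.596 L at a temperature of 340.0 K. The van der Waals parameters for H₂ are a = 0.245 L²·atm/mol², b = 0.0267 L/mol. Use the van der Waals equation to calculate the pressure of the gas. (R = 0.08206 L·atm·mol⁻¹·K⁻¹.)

P ≈ 27.69 atm

P = nRT/(V − nb) − a n²/V²
nRT/(V − nb) = (0.581)(0.08206)(340.0)/(0.596 − 0.581×0.0267) = 16.210/0.58049 = 27.925 atm
a n²/V² = (0.245)(0.581)²/(0.596)² = 0.23282 atm
P = 27.925 − 0.23282 = 27.69 atm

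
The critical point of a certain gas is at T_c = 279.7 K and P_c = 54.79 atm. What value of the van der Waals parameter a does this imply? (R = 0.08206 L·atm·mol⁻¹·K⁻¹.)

a ≈ 4.056 L²·atm/mol²

From T_c = 8a/(27Rb) and P_c = a/(27b²): a = 27 R² T_c²/(64 P_c).
a = 27×(0.08206)²×(279.7)²/(64×54.79) = 14224/3506.6 = 4.056 L²·atm/mol²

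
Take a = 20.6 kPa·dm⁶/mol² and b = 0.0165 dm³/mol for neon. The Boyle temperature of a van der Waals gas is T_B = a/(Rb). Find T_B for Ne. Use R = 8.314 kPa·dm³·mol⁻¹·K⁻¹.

For a van der Waals gas the second virial coefficient B₂ = b − a/(RT) vanishes at T_B = a/(Rb).
T_B = 20.6/(8.314×0.0165) = 20.6/0.13718 = 150.2 K

T_B ≈ 150.2 K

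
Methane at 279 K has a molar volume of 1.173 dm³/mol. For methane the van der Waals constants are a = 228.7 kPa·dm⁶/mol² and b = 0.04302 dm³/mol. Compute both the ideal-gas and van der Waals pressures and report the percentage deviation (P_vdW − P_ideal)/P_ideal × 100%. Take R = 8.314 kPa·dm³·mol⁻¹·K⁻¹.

-4.60 %

Ideal: P_ideal = RT/V_m = (8.314)(279)/1.173 = 1977.50 kPa
vdW: P = RT/(V_m − b) − a/V_m² = 2319.61/1.12998 − 228.7/1.37593 = 2052.79 − 166.215 = 1886.58 kPa
% deviation = (1886.58 − 1977.50)/1977.50 × 100% = -4.60%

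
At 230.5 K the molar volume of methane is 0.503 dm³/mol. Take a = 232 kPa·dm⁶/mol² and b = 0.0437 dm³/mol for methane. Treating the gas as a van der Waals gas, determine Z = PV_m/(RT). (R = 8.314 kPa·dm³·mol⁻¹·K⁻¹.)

Z ≈ 0.8545

P = RT/(V_m − b) − a/V_m² = (8.314)(230.5)/(0.503 − 0.0437) − 232/(0.503)²
  = 1916.4/0.45930 − 916.96 = 4172.4 − 916.96 = 3255.4 kPa
Z = PV_m/(RT) = (3255.4)(0.503)/((8.314)(230.5)) = 1637.5/1916.4 = 0.8545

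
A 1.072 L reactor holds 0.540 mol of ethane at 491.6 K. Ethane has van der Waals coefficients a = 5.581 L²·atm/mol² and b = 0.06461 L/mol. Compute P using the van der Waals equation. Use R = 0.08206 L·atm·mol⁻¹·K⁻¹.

P ≈ 19.59 atm

P = nRT/(V − nb) − a n²/V²
nRT/(V − nb) = (0.540)(0.08206)(491.6)/(1.072 − 0.540×0.06461) = 21.784/1.0371 = 21.005 atm
a n²/V² = (5.581)(0.540)²/(1.072)² = 1.4162 atm
P = 21.005 − 1.4162 = 19.59 atm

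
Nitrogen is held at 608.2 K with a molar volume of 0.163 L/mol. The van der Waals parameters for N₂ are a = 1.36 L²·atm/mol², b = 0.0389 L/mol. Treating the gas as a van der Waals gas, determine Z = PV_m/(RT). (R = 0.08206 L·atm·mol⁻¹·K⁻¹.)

Z ≈ 1.146

P = RT/(V_m − b) − a/V_m² = (0.08206)(608.2)/(0.163 − 0.0389) − 1.36/(0.163)²
  = 49.909/0.12410 − 51.187 = 402.17 − 51.187 = 350.98 atm
Z = PV_m/(RT) = (350.98)(0.163)/((0.08206)(608.2)) = 57.210/49.909 = 1.146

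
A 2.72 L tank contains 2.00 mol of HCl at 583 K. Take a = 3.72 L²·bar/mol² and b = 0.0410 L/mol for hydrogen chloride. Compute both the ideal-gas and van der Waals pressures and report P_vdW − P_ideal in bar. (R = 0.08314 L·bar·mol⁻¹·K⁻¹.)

Ideal: P_ideal = nRT/V = (2.00)(0.08314)(583)/2.72 = 35.6402 bar
vdW: P = nRT/(V − nb) − a n²/V² = 96.9412/2.63800 − 14.8800/7.39840 = 36.7480 − 2.01125 = 34.7368 bar
ΔP = 34.7368 − 35.6402 = -0.903 bar

ΔP ≈ -0.903 bar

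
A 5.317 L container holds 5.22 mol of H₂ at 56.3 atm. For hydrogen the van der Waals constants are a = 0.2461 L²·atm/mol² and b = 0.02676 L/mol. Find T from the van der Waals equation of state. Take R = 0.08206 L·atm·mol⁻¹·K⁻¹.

T = (P + a n²/V²)(V − nb)/(nR)
P + a n²/V² = 56.3 + (0.2461)(5.22)²/(5.317)² = 56.537 atm
V − nb = 5.317 − (5.22)(0.02676) = 5.1773 L
T = (56.537)(5.1773)/((5.22)(0.08206)) = 683.3 K

T ≈ 683.3 K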